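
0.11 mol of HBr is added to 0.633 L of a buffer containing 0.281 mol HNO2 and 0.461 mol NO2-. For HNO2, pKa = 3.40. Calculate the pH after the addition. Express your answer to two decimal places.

Added H+ converts NO2- to HNO2: HNO2 → 0.391 mol, NO2- → 0.351 mol.
pH = pKa + log(n_NO2-/n_HNO2) = 3.40 + log(0.351/0.391) = 3.40 + (-0.047)

pH = 3.35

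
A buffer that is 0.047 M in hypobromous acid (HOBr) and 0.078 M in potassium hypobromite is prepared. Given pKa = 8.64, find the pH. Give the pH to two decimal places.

pH = 8.86

Using pH = pKa + log([base]/[acid]) with [base]/[acid] = 0.078/0.047:
pH = 8.64 + (+0.220) = 8.86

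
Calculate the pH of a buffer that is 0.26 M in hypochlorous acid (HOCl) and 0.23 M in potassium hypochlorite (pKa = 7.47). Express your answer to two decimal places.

Henderson–Hasselbalch: pH = pKa + log([OCl-]/[HOCl]) = 7.47 + log(0.23/0.26)
pH = 7.47 + (-0.053) = 7.42

pH = 7.42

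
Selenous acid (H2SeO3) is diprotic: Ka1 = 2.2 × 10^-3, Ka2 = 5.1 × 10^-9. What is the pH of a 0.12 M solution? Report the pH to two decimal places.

Since Ka1 ≫ Ka2, the first ionization dominates [H+].
Ka1 = x²/(0.12 − x) = 2.2 × 10^-3
Solving the quadratic: x = (−Ka1 + √(Ka1² + 4·Ka1·C₀))/2 = 1.52 × 10^-2 M
pH = −log(1.52 × 10^-2) = 1.82

pH = 1.82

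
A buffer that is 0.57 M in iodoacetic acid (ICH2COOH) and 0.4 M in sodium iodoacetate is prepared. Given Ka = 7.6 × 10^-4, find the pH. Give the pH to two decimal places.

pKa = −log(7.6 × 10^-4) = 3.119
Using pH = pKa + log([base]/[acid]) with [base]/[acid] = 0.4/0.57:
pH = 3.119 + (-0.154) = 2.97

pH = 2.97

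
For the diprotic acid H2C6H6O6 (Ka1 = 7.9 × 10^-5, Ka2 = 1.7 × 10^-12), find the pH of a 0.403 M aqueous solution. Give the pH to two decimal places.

Since Ka1 ≫ Ka2, the first ionization dominates [H+].
Ka1 = x²/(0.403 − x) = 7.9 × 10^-5
x ≈ √(7.9 × 10^-5 × 0.403) = 5.64 × 10^-3 M
pH = −log(5.64 × 10^-3) = 2.25

pH = 2.25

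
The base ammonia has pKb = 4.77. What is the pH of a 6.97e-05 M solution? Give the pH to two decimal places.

pH = 9.43

NH3 + H2O ⇌ NH4+ + OH-
Kb = 10^(−4.77) = 1.70 × 10^-5
Kb = x²/(6.97e-05 − x) = 1.70 × 10^-5
x is not negligible relative to C₀; solve x² + 1.7e-05·x − 1.18e-09 = 0.
x = (−Kb + √(Kb² + 4·Kb·C₀))/2 = 2.70 × 10^-5 M
pOH = −log(2.70 × 10^-5) = 4.57; pH = 14.00 − 4.57 = 9.43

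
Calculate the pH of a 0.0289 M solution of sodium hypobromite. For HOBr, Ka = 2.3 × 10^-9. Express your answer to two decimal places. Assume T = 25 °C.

pH = 10.55

OBr- is the conjugate base of the weak acid HOBr.
Kb = Kw/Ka = 1.0×10^-14 / 2.3 × 10^-9 = 4.35 × 10^-6
Let x = [OH-] at equilibrium. Kb = x²/(0.0289 − x).
Since Kb ≪ C₀, x ≈ √(Kb·C₀) = 3.55 × 10^-4 M.
Check: 1.2% ionized — well under 5%, approximation valid.
pOH = −log(3.55 × 10^-4) = 3.45; pH = 14.00 − 3.45 = 10.55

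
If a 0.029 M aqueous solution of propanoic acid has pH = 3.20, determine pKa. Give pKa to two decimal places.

[H+] = 10^(-3.20) = 6.31 × 10^-4 M
At equilibrium [HA] = 0.029 − 6.31 × 10^-4 = 2.84 × 10^-2 M
Ka = [H+][A-]/[HA] = (6.31 × 10^-4)² / 2.84 × 10^-2 = 1.40 × 10^-5
pKa = -log(1.40 × 10^-5) = 4.85

pKa = 4.85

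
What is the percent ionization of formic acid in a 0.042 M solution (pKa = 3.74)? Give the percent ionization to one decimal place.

HCOOH ⇌ HCOO- + H+; let x = [H+] at equilibrium.
Ka = 10^(−3.74) = 1.82 × 10^-4
Solve x² + 0.000182x − 7.64e-06 = 0 → x = 2.68 × 10^-3 M
Fraction ionized = 2.68 × 10^-3 / 0.042 = 0.0638 → 6.4%

6.4%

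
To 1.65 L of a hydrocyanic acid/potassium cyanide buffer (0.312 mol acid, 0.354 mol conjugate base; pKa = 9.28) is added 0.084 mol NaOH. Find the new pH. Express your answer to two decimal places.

pH = 9.56

OH- converts HCN to CN-: HCN → 0.228 mol, CN- → 0.438 mol.
pH = pKa + log(n_CN-/n_HCN) = 9.28 + log(0.438/0.228) = 9.28 + (+0.284)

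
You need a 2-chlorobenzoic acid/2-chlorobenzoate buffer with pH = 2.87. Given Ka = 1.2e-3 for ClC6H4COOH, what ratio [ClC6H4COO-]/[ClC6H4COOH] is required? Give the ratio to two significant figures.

pKa = -log(1.2 × 10^-3) = 2.921
pH = pKa + log(r) ⇒ log(r) = 2.87 − 2.921 = -0.051
r = [ClC6H4COO-]/[ClC6H4COOH] = 10^(-0.051) = 0.889

ratio = 0.89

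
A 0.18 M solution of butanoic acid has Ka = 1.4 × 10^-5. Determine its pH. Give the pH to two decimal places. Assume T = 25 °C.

CH3(CH2)2COOH ⇌ CH3(CH2)2COO- + H+
From the ICE table, Ka = x²/(0.18 − x) = 1.4 × 10^-5.
Assume x ≪ 0.18: x ≈ √(1.4 × 10^-5 × 0.18) = 1.59 × 10^-3 M
pH = −log[H+] = −log(1.59 × 10^-3) = 2.80

pH = 2.80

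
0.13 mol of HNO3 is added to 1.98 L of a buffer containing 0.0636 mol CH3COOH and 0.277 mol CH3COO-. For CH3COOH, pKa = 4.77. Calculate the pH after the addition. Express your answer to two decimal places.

After neutralization: n(CH3COOH) = 0.194 mol, n(CH3COO-) = 0.147 mol.
pH = pKa + log([A⁻]/[HA]) = 4.77 + log(0.147/0.194) = 4.77 -0.120

pH = 4.65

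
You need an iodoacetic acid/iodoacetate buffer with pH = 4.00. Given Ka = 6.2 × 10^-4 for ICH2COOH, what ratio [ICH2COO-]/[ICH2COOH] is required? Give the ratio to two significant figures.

pKa = -log(6.2 × 10^-4) = 3.208
pH = pKa + log(r) ⇒ log(r) = 4.00 − 3.208 = +0.792
r = [ICH2COO-]/[ICH2COOH] = 10^(+0.792) = 6.19

ratio = 6.2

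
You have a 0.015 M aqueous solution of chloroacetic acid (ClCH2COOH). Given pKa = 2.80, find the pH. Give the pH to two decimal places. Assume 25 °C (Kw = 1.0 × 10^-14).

ClCH2COOH ⇌ ClCH2COO- + H+
Ka = 10^(−2.80) = 1.58 × 10^-3
From the ICE table, Ka = [H+]²/(0.015 − [H+]) = 1.58 × 10^-3.
Here C₀/Ka ≈ 9.49, so the small-[H+] approximation fails. Use the quadratic:
[H+] = [−0.00158 + √(0.00158² + 9.48e-05)]/2 = 4.14 × 10^-3 M
pH = −log[H+] = −log(4.14 × 10^-3) = 2.38

pH = 2.38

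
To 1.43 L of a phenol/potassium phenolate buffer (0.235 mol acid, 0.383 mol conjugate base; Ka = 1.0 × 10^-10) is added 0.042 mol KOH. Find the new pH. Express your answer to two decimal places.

pH = 10.34

OH- converts C6H5OH to C6H5O-: C6H5OH → 0.193 mol, C6H5O- → 0.425 mol.
pKa = −log(1.0 × 10^-10) = 10.000
pH = pKa + log(n_C6H5O-/n_C6H5OH) = 10.000 + log(0.425/0.193) = 10.000 + (+0.343)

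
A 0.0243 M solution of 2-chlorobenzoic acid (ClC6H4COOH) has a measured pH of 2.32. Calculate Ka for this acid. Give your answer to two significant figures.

Ka = 1.2 × 10^-3

[H+] = 10^(-2.32) = 4.79 × 10^-3 M
At equilibrium [HA] = 0.0243 − 4.79 × 10^-3 = 1.95 × 10^-2 M
Ka = [H+][A-]/[HA] = (4.79 × 10^-3)² / 1.95 × 10^-2 = 1.2 × 10^-3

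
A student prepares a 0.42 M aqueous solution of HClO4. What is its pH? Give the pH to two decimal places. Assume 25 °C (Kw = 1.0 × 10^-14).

HClO4 is a strong acid and dissociates completely, so [H+] = 0.42 M.
pH = -log(0.42) = 0.38

pH = 0.38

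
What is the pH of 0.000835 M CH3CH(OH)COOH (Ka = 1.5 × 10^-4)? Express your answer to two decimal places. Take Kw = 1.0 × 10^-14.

pH = 3.54

CH3CH(OH)COOH ⇌ CH3CH(OH)COO- + H+
Let x = [H+] at equilibrium. Ka = x²/(0.000835 − x).
x is not negligible relative to C₀; solve x² + 0.00015·x − 1.25e-07 = 0.
x = (−Ka + √(Ka² + 4·Ka·C₀))/2 = 2.87 × 10^-4 M
pH = −log[H+] = −log(2.87 × 10^-4) = 3.54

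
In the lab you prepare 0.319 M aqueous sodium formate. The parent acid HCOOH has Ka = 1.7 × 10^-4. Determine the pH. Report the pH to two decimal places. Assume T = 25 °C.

pH = 8.64

HCOO- is the conjugate base of the weak acid HCOOH.
Kb = Kw/Ka = 1.0×10^-14 / 1.7 × 10^-4 = 5.88 × 10^-11
From the ICE table, Kb = [OH-]²/(0.319 − [OH-]) = 5.88 × 10^-11.
Since Kb ≪ C₀, [OH-] ≈ √(Kb·C₀) = 4.33 × 10^-6 M.
([OH-]/C₀ = 0.0014% < 5%, so the approximation holds.)
pOH = −log(4.33 × 10^-6) = 5.36; pH = 14.00 − 5.36 = 8.64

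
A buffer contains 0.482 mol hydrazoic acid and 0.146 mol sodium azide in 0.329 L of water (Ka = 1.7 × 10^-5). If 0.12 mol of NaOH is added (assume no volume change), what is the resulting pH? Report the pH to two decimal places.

pH = 4.64

OH- converts HN3 to N3-: HN3 → 0.362 mol, N3- → 0.266 mol.
pKa = −log(1.7 × 10^-5) = 4.770
pH = pKa + log([A⁻]/[HA]) = 4.770 + log(0.266/0.362) = 4.770 -0.134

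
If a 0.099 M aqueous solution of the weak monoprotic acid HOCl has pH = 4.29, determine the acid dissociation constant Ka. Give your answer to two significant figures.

Ka = 2.7 × 10^-8

[H+] = 10^(-4.29) = 5.13 × 10^-5 M
At equilibrium [HA] = 0.099 − 5.13 × 10^-5 = 9.89 × 10^-2 M
Ka = [H+][A-]/[HA] = (5.13 × 10^-5)² / 9.89 × 10^-2 = 2.7 × 10^-8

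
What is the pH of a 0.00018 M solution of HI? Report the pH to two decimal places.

pH = 3.74

HI is a strong acid and dissociates completely, so [H+] = 0.00018 M.
pH = -log(0.00018) = 3.74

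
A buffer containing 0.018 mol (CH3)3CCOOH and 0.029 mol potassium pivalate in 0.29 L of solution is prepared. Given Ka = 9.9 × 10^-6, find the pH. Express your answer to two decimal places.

pKa = −log(9.9 × 10^-6) = 5.004
Using pH = pKa + log([base]/[acid]) with [base]/[acid] = 0.029/0.018:
pH = 5.004 + (+0.207) = 5.21

pH = 5.21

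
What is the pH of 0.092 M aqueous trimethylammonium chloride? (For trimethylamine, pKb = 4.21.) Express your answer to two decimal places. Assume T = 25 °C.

(CH3)3NH+ is the conjugate acid of the weak base (CH3)3N.
Kb = 10^(−4.21) = 6.17 × 10^-5
Ka = Kw/Kb = 1.0×10^-14 / 6.17 × 10^-5 = 1.62 × 10^-10
Ka = x²/(0.092 − x) = 1.62 × 10^-10
Neglecting x in the denominator: x = √(1.62 × 10^-10 × 0.092) = 3.86 × 10^-6 M
Check: 0.0042% ionized — well under 5%, approximation valid.
pH = −log[H+] = −log(3.86 × 10^-6) = 5.41

pH = 5.41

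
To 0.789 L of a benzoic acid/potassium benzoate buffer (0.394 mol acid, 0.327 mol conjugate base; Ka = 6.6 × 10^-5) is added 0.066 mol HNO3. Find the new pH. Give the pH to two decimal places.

Added H+ converts C6H5COO- to C6H5COOH: C6H5COOH → 0.46 mol, C6H5COO- → 0.261 mol.
pKa = −log(6.6 × 10^-5) = 4.180
Henderson–Hasselbalch with mole ratio 0.261/0.46: pH = 4.180 + (-0.246)

pH = 3.93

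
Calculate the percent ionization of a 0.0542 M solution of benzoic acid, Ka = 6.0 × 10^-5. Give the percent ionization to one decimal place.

3.3%

C6H5COOH ⇌ C6H5COO- + H+; let x = [H+] at equilibrium.
x ≈ √(Ka·C₀) = √(6.0 × 10^-5 × 0.0542) = 1.80 × 10^-3 M
Fraction ionized = 1.80 × 10^-3 / 0.0542 = 0.0332 → 3.3%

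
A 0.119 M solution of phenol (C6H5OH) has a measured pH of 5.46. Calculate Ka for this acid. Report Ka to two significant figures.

[H+] = 10^(-5.46) = 3.47 × 10^-6 M
At equilibrium [HA] = 0.119 − 3.47 × 10^-6 = 1.19 × 10^-1 M
Ka = [H+][A-]/[HA] = (3.47 × 10^-6)² / 1.19 × 10^-1 = 1.0 × 10^-10

Ka = 1.0 × 10^-10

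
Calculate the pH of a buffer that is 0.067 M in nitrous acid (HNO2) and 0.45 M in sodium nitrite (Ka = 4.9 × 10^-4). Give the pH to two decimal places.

pKa = −log(4.9 × 10^-4) = 3.310
pH = pKa + log([A⁻]/[HA]) = 3.310 + log(0.45/0.067)
pH = 3.310 + (+0.827) = 4.14

pH = 4.14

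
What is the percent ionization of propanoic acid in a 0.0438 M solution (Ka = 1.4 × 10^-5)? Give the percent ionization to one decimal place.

CH3CH2COOH ⇌ CH3CH2COO- + H+; let x = [H+] at equilibrium.
x ≈ √(Ka·C₀) = √(1.4 × 10^-5 × 0.0438) = 7.83 × 10^-4 M
Fraction ionized = 7.83 × 10^-4 / 0.0438 = 0.0179 → 1.8%

1.8%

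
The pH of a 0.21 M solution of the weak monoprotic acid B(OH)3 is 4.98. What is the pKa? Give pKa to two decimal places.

[H+] = 10^(-4.98) = 1.05 × 10^-5 M
At equilibrium [HA] = 0.21 − 1.05 × 10^-5 = 2.10 × 10^-1 M
Ka = [H+][A-]/[HA] = (1.05 × 10^-5)² / 2.10 × 10^-1 = 5.25 × 10^-10
pKa = -log(5.25 × 10^-10) = 9.28

pKa = 9.28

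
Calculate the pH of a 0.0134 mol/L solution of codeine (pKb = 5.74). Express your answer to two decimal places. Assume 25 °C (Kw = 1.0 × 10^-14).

pH = 10.19

C18H21NO3 + H2O ⇌ C18H22NO3+ + OH-
Kb = 10^(−5.74) = 1.82 × 10^-6
Kb = [OH-]²/(0.0134 − [OH-]) = 1.82 × 10^-6
Neglecting [OH-] in the denominator: [OH-] = √(1.82 × 10^-6 × 0.0134) = 1.56 × 10^-4 M
([OH-]/C₀ = 1.2% < 5%, so the approximation holds.)
pOH = 3.81, so pH = 14.00 − pOH = 10.19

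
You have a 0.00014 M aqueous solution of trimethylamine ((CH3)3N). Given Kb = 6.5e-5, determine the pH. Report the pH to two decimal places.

pH = 9.83

(CH3)3N + H2O ⇌ (CH3)3NH+ + OH-
From the ICE table, Kb = x²/(0.00014 − x) = 6.5 × 10^-5.
Here C₀/Kb ≈ 2.15, so the small-x approximation fails. Use the quadratic:
x = (−Kb + √(Kb² + 4·Kb·C₀))/2 = 6.83 × 10^-5 M
pOH = −log(6.83 × 10^-5) = 4.17; pH = 14.00 − 4.17 = 9.83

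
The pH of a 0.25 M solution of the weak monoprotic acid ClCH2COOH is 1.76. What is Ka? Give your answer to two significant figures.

[H+] = 10^(-1.76) = 1.74 × 10^-2 M
At equilibrium [HA] = 0.25 − 1.74 × 10^-2 = 2.33 × 10^-1 M
Ka = [H+][A-]/[HA] = (1.74 × 10^-2)² / 2.33 × 10^-1 = 1.3 × 10^-3

Ka = 1.3 × 10^-3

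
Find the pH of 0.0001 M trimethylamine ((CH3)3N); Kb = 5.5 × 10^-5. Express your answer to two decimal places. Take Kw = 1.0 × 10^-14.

(CH3)3N + H2O ⇌ (CH3)3NH+ + OH-
From the ICE table, Kb = [OH-]²/(0.0001 − [OH-]) = 5.5 × 10^-5.
[OH-] is not negligible relative to C₀; solve [OH-]² + 5.5e-05·[OH-] − 5.5e-09 = 0.
[OH-] = [−5.5e-05 + √(5.5e-05² + 2.2e-08)]/2 = 5.16 × 10^-5 M
pOH = −log(5.16 × 10^-5) = 4.29; pH = 14.00 − 4.29 = 9.71

pH = 9.71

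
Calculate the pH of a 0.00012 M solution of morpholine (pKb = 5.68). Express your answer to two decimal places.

C4H8ONH + H2O ⇌ C4H8ONH2+ + OH-
Kb = 10^(−5.68) = 2.09 × 10^-6
Kb = x²/(0.00012 − x) = 2.09 × 10^-6
The 5% rule fails; solving x² + Kb·x − Kb·C₀ = 0 exactly:
x = [−2.09e-06 + √(2.09e-06² + 1e-09)]/2 = 1.48 × 10^-5 M
pOH = 4.83, so pH = 14.00 − pOH = 9.17

pH = 9.17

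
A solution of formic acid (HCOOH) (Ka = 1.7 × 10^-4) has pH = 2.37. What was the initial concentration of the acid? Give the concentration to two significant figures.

C₀ = 1.1 × 10^-1 M

[H+] = 10^(-2.37) = 4.27 × 10^-3 M = x
Ka = x²/(C₀ − x) ⇒ C₀ = x + x²/Ka
C₀ = 4.27 × 10^-3 + (4.27 × 10^-3)²/(1.7 × 10^-4) = 1.12 × 10^-1 M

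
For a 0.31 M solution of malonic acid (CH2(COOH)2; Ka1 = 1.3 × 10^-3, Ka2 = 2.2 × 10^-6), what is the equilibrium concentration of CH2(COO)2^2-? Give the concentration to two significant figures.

First ionization gives [H+] ≈ [CH2(COOH)COO-] = 1.94 × 10^-2 M.
Second step: Ka2 = [H+][CH2(COO)2^2-]/[CH2(COOH)COO-] ≈ [CH2(COO)2^2-] (since [H+] ≈ [CH2(COOH)COO-]).
So [CH2(COO)2^2-] ≈ Ka2.

2.2 × 10^-6 M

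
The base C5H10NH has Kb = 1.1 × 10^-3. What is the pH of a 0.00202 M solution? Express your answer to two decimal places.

C5H10NH + H2O ⇌ C5H10NH2+ + OH-
Kb = [OH-]²/(0.00202 − [OH-]) = 1.1 × 10^-3
[OH-] is not negligible relative to C₀; solve [OH-]² + 0.0011·[OH-] − 2.22e-06 = 0.
[OH-] = (−Kb + √(Kb² + 4·Kb·C₀))/2 = 1.04 × 10^-3 M
pOH = 2.98, so pH = 14.00 − pOH = 11.02

pH = 11.02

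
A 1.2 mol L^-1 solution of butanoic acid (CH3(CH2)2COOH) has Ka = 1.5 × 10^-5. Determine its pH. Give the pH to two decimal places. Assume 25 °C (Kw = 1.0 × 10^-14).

CH3(CH2)2COOH ⇌ CH3(CH2)2COO- + H+
From the ICE table, Ka = [H+]²/(1.2 − [H+]) = 1.5 × 10^-5.
Assume [H+] ≪ 1.2: [H+] ≈ √(1.5 × 10^-5 × 1.2) = 4.24 × 10^-3 M
pH = −log[H+] = −log(4.24 × 10^-3) = 2.37

pH = 2.37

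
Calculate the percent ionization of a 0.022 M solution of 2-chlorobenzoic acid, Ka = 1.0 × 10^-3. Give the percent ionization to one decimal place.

ClC6H4COOH ⇌ ClC6H4COO- + H+; let x = [H+] at equilibrium.
Solve x² + 0.001x − 2.2e-05 = 0 → x = 4.22 × 10^-3 M
Fraction ionized = 4.22 × 10^-3 / 0.022 = 0.1918 → 19.2%

19.2%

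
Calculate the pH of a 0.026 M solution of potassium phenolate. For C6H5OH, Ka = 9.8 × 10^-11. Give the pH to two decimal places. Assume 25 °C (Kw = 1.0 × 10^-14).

C6H5O- is the conjugate base of the weak acid C6H5OH.
Kb = Kw/Ka = 1.0×10^-14 / 9.8 × 10^-11 = 1.02 × 10^-4
Kb = [OH-]²/(0.026 − [OH-]) = 1.02 × 10^-4
Here C₀/Kb ≈ 255, so the small-[OH-] approximation fails. Use the quadratic:
[OH-] = (−Kb + √(Kb² + 4·Kb·C₀))/2 = 1.58 × 10^-3 M
pOH = −log(1.58 × 10^-3) = 2.80; pH = 14.00 − 2.80 = 11.20

pH = 11.20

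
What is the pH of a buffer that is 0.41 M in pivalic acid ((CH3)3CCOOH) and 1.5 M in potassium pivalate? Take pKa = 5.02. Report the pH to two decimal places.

pH = 5.58

Using pH = pKa + log([base]/[acid]) with [base]/[acid] = 1.5/0.41:
pH = 5.02 + (+0.563) = 5.58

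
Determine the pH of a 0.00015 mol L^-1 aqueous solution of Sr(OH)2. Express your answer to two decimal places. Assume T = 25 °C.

Sr(OH)2 is a strong base (each formula unit releases 2 OH-); [OH-] = 0.0003 M.
pOH = -log(0.0003) = 3.52
pH = 14.00 - 3.52 = 10.48

pH = 10.48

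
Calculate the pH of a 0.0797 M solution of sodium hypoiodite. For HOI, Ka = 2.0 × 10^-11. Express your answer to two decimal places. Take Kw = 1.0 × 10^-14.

OI- is the conjugate base of the weak acid HOI.
Kb = Kw/Ka = 1.0×10^-14 / 2.0 × 10^-11 = 5.00 × 10^-4
From the ICE table, Kb = [OH-]²/(0.0797 − [OH-]) = 5.00 × 10^-4.
[OH-] is not negligible relative to C₀; solve [OH-]² + 0.0005·[OH-] − 3.98e-05 = 0.
[OH-] = [−0.0005 + √(0.0005² + 0.000159)]/2 = 6.07 × 10^-3 M
pOH = −log(6.07 × 10^-3) = 2.22; pH = 14.00 − 2.22 = 11.78

pH = 11.78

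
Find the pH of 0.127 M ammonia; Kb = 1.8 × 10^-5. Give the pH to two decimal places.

NH3 + H2O ⇌ NH4+ + OH-
From the ICE table, Kb = [OH-]²/(0.127 − [OH-]) = 1.8 × 10^-5.
Assume [OH-] ≪ 0.127: [OH-] ≈ √(1.8 × 10^-5 × 0.127) = 1.51 × 10^-3 M
([OH-]/C₀ = 1.2% < 5%, so the approximation holds.)
pOH = −log(1.51 × 10^-3) = 2.82; pH = 14.00 − 2.82 = 11.18

pH = 11.18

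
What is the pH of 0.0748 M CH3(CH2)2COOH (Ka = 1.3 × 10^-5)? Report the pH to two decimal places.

pH = 3.01

CH3(CH2)2COOH ⇌ CH3(CH2)2COO- + H+
Ka = [H+]²/(0.0748 − [H+]) = 1.3 × 10^-5
Assume [H+] ≪ 0.0748: [H+] ≈ √(1.3 × 10^-5 × 0.0748) = 9.86 × 10^-4 M
Check: 1.3% ionized — well under 5%, approximation valid.
pH = −log(9.86 × 10^-4) = 3.01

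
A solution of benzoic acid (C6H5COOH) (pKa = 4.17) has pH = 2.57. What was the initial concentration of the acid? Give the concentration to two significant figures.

[H+] = 10^(-2.57) = 2.69 × 10^-3 M = x
Ka = 10^(−4.17) = 6.76 × 10^-5
Ka = x²/(C₀ − x) ⇒ C₀ = x + x²/Ka
C₀ = 2.69 × 10^-3 + (2.69 × 10^-3)²/(6.76 × 10^-5) = 1.10 × 10^-1 M

C₀ = 1.1 × 10^-1 M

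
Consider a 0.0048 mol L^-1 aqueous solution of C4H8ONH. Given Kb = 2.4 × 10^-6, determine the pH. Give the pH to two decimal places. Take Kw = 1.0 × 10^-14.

pH = 10.03

C4H8ONH + H2O ⇌ C4H8ONH2+ + OH-
Let x = [OH-] at equilibrium. Kb = x²/(0.0048 − x).
Since Kb ≪ C₀, x ≈ √(Kb·C₀) = 1.07 × 10^-4 M.
(x/C₀ = 2.2% < 5%, so the approximation holds.)
pOH = 3.97, so pH = 14.00 − pOH = 10.03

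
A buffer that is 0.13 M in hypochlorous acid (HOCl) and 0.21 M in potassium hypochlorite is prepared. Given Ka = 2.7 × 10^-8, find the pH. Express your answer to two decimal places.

pH = 7.78

pKa = −log(2.7 × 10^-8) = 7.569
pH = pKa + log([A⁻]/[HA]) = 7.569 + log(0.21/0.13)
pH = 7.569 + (+0.208) = 7.78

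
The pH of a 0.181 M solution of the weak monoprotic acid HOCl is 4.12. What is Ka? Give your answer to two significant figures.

[H+] = 10^(-4.12) = 7.59 × 10^-5 M
At equilibrium [HA] = 0.181 − 7.59 × 10^-5 = 1.81 × 10^-1 M
Ka = [H+][A-]/[HA] = (7.59 × 10^-5)² / 1.81 × 10^-1 = 3.2 × 10^-8

Ka = 3.2 × 10^-8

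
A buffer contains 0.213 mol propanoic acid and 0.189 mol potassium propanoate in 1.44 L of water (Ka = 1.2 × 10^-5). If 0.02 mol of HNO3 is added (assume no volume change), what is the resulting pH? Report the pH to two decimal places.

After neutralization: n(CH3CH2COOH) = 0.233 mol, n(CH3CH2COO-) = 0.169 mol.
pKa = −log(1.2 × 10^-5) = 4.921
Henderson–Hasselbalch with mole ratio 0.169/0.233: pH = 4.921 + (-0.139)

pH = 4.78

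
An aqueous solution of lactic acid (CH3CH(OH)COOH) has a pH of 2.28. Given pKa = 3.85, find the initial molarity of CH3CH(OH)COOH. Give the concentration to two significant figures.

C₀ = 2.0 × 10^-1 M

[H+] = 10^(-2.28) = 5.25 × 10^-3 M = x
Ka = 10^(−3.85) = 1.41 × 10^-4
Ka = x²/(C₀ − x) ⇒ C₀ = x + x²/Ka
C₀ = 5.25 × 10^-3 + (5.25 × 10^-3)²/(1.41 × 10^-4) = 2.01 × 10^-1 M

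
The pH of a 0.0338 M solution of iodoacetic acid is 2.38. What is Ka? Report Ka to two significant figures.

Ka = 5.9 × 10^-4

[H+] = 10^(-2.38) = 4.17 × 10^-3 M
At equilibrium [HA] = 0.0338 − 4.17 × 10^-3 = 2.96 × 10^-2 M
Ka = [H+][A-]/[HA] = (4.17 × 10^-3)² / 2.96 × 10^-2 = 5.9 × 10^-4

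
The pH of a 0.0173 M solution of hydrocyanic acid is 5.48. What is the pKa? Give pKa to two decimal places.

[H+] = 10^(-5.48) = 3.31 × 10^-6 M
At equilibrium [HA] = 0.0173 − 3.31 × 10^-6 = 1.73 × 10^-2 M
Ka = [H+][A-]/[HA] = (3.31 × 10^-6)² / 1.73 × 10^-2 = 6.33 × 10^-10
pKa = -log(6.33 × 10^-10) = 9.20

pKa = 9.20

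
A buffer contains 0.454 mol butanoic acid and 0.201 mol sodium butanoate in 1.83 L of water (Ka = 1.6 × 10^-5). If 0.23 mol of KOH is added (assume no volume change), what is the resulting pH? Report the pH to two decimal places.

After neutralization: n(CH3(CH2)2COOH) = 0.224 mol, n(CH3(CH2)2COO-) = 0.431 mol.
pKa = −log(1.6 × 10^-5) = 4.796
Henderson–Hasselbalch with mole ratio 0.431/0.224: pH = 4.796 + (+0.284)

pH = 5.08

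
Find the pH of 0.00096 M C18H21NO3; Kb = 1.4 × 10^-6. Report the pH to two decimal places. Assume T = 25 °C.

C18H21NO3 + H2O ⇌ C18H22NO3+ + OH-
From the ICE table, Kb = [OH-]²/(0.00096 − [OH-]) = 1.4 × 10^-6.
Assume [OH-] ≪ 0.00096: [OH-] ≈ √(1.4 × 10^-6 × 0.00096) = 3.67 × 10^-5 M
Check: 3.8% ionized — well under 5%, approximation valid.
pOH = 4.44, so pH = 14.00 − pOH = 9.56

pH = 9.56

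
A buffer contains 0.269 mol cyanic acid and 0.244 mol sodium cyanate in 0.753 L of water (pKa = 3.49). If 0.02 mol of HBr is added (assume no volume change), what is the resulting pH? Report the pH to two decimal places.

pH = 3.38

Added H+ converts OCN- to HOCN: HOCN → 0.289 mol, OCN- → 0.224 mol.
pH = pKa + log(n_OCN-/n_HOCN) = 3.49 + log(0.224/0.289) = 3.49 + (-0.111)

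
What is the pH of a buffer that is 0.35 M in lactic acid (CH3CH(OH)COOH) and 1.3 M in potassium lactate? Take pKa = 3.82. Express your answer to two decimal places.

pH = 4.39

Henderson–Hasselbalch: pH = pKa + log([CH3CH(OH)COO-]/[CH3CH(OH)COOH]) = 3.82 + log(1.3/0.35)
pH = 3.82 + (+0.570) = 4.39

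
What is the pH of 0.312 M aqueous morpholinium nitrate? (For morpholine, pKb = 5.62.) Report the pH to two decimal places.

C4H8ONH2+ is the conjugate acid of the weak base C4H8ONH.
Kb = 10^(−5.62) = 2.40 × 10^-6
Ka = Kw/Kb = 1.0×10^-14 / 2.40 × 10^-6 = 4.17 × 10^-9
Ka = [H+]²/(0.312 − [H+]) = 4.17 × 10^-9
Neglecting [H+] in the denominator: [H+] = √(4.17 × 10^-9 × 0.312) = 3.61 × 10^-5 M
pH = −log(3.61 × 10^-5) = 4.44

pH = 4.44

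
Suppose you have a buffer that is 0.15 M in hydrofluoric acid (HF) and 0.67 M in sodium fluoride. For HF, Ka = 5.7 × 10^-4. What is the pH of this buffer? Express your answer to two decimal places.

pH = 3.89

pKa = −log(5.7 × 10^-4) = 3.244
Using pH = pKa + log([base]/[acid]) with [base]/[acid] = 0.67/0.15:
pH = 3.244 + (+0.650) = 3.89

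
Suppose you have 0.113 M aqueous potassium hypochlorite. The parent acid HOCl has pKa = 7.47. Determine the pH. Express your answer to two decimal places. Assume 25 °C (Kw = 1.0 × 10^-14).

OCl- is the conjugate base of the weak acid HOCl.
Ka = 10^(−7.47) = 3.39 × 10^-8
Kb = Kw/Ka = 1.0×10^-14 / 3.39 × 10^-8 = 2.95 × 10^-7
Kb = x²/(0.113 − x) = 2.95 × 10^-7
Since Kb ≪ C₀, x ≈ √(Kb·C₀) = 1.83 × 10^-4 M.
(x/C₀ = 0.16% < 5%, so the approximation holds.)
pOH = −log(1.83 × 10^-4) = 3.74; pH = 14.00 − 3.74 = 10.26

pH = 10.26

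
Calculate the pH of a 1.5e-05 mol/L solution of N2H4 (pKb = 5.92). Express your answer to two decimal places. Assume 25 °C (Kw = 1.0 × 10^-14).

N2H4 + H2O ⇌ N2H5+ + OH-
Kb = 10^(−5.92) = 1.20 × 10^-6
From the ICE table, Kb = x²/(1.5e-05 − x) = 1.20 × 10^-6.
The 5% rule fails; solving x² + Kb·x − Kb·C₀ = 0 exactly:
x = [−1.2e-06 + √(1.2e-06² + 7.2e-11)]/2 = 3.68 × 10^-6 M
pOH = −log(3.68 × 10^-6) = 5.43; pH = 14.00 − 5.43 = 8.57

pH = 8.57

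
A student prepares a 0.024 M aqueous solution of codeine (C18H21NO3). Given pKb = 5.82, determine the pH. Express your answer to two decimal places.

pH = 10.28

C18H21NO3 + H2O ⇌ C18H22NO3+ + OH-
Kb = 10^(−5.82) = 1.51 × 10^-6
Kb = [OH-]²/(0.024 − [OH-]) = 1.51 × 10^-6
Since Kb ≪ C₀, [OH-] ≈ √(Kb·C₀) = 1.90 × 10^-4 M.
pOH = −log(1.90 × 10^-4) = 3.72; pH = 14.00 − 3.72 = 10.28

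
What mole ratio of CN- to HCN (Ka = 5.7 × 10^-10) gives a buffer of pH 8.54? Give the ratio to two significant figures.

ratio = 0.20

pKa = -log(5.7 × 10^-10) = 9.244
pH = pKa + log(r) ⇒ log(r) = 8.54 − 9.244 = -0.704
r = [CN-]/[HCN] = 10^(-0.704) = 0.198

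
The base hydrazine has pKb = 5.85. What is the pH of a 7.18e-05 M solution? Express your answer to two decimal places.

pH = 8.97

N2H4 + H2O ⇌ N2H5+ + OH-
Kb = 10^(−5.85) = 1.41 × 10^-6
Kb = x²/(7.18e-05 − x) = 1.41 × 10^-6
Here C₀/Kb ≈ 50.9, so the small-x approximation fails. Use the quadratic:
x = (−Kb + √(Kb² + 4·Kb·C₀))/2 = 9.38 × 10^-6 M
pOH = −log(9.38 × 10^-6) = 5.03; pH = 14.00 − 5.03 = 8.97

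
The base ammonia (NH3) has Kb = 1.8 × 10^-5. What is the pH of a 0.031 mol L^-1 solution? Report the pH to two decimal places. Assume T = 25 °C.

NH3 + H2O ⇌ NH4+ + OH-
Kb = x²/(0.031 − x) = 1.8 × 10^-5
Assume x ≪ 0.031: x ≈ √(1.8 × 10^-5 × 0.031) = 7.47 × 10^-4 M
pOH = 3.13, so pH = 14.00 − pOH = 10.87

pH = 10.87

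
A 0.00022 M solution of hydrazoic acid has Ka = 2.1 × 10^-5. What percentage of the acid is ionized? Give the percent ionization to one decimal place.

HN3 ⇌ N3- + H+; let x = [H+] at equilibrium.
Solve x² + 2.1e-05x − 4.62e-09 = 0 → x = 5.83 × 10^-5 M
Fraction ionized = 5.83 × 10^-5 / 0.00022 = 0.2650 → 26.5%

26.5%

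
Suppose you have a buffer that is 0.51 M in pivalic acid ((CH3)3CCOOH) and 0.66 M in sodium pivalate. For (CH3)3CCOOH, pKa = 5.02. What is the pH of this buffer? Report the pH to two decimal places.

pH = 5.13

pH = pKa + log([A⁻]/[HA]) = 5.02 + log(0.66/0.51)
pH = 5.02 + (+0.112) = 5.13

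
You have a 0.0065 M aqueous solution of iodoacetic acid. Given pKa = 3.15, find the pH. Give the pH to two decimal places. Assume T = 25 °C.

pH = 2.74

ICH2COOH ⇌ ICH2COO- + H+
Ka = 10^(−3.15) = 7.08 × 10^-4
Ka = x²/(0.0065 − x) = 7.08 × 10^-4
The 5% rule fails; solving x² + Ka·x − Ka·C₀ = 0 exactly:
x = (−Ka + √(Ka² + 4·Ka·C₀))/2 = 1.82 × 10^-3 M
pH = −log[H+] = −log(1.82 × 10^-3) = 2.74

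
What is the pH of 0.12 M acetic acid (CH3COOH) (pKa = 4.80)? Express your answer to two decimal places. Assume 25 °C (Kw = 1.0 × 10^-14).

pH = 2.86

CH3COOH ⇌ CH3COO- + H+
Ka = 10^(−4.80) = 1.58 × 10^-5
From the ICE table, Ka = [H+]²/(0.12 − [H+]) = 1.58 × 10^-5.
Neglecting [H+] in the denominator: [H+] = √(1.58 × 10^-5 × 0.12) = 1.38 × 10^-3 M
pH = −log(1.38 × 10^-3) = 2.86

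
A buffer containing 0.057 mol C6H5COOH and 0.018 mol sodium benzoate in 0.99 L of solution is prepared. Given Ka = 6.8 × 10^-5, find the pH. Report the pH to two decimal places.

pKa = −log(6.8 × 10^-5) = 4.167
Henderson–Hasselbalch: pH = pKa + log([C6H5COO-]/[C6H5COOH]) = 4.167 + log(0.018/0.057)
pH = 4.167 + (-0.501) = 3.67

pH = 3.67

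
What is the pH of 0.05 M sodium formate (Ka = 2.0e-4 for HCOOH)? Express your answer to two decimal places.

HCOO- is the conjugate base of the weak acid HCOOH.
Kb = Kw/Ka = 1.0×10^-14 / 2.0 × 10^-4 = 5.00 × 10^-11
Kb = [OH-]²/(0.05 − [OH-]) = 5.00 × 10^-11
Assume [OH-] ≪ 0.05: [OH-] ≈ √(5.00 × 10^-11 × 0.05) = 1.58 × 10^-6 M
Check: 0.0032% ionized — well under 5%, approximation valid.
pOH = 5.80, so pH = 14.00 − pOH = 8.20

pH = 8.20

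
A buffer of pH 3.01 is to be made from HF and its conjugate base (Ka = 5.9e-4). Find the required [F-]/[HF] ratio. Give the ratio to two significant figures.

ratio = 0.60

pKa = -log(5.9 × 10^-4) = 3.229
pH = pKa + log(r) ⇒ log(r) = 3.01 − 3.229 = -0.219
r = [F-]/[HF] = 10^(-0.219) = 0.604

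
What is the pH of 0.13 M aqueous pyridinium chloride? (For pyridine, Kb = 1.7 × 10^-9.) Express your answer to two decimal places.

C5H5NH+ is the conjugate acid of the weak base C5H5N.
Ka = Kw/Kb = 1.0×10^-14 / 1.7 × 10^-9 = 5.88 × 10^-6
Let x = [H+] at equilibrium. Ka = x²/(0.13 − x).
Assume x ≪ 0.13: x ≈ √(5.88 × 10^-6 × 0.13) = 8.74 × 10^-4 M
(x/C₀ = 0.67% < 5%, so the approximation holds.)
pH = −log[H+] = −log(8.74 × 10^-4) = 3.06

pH = 3.06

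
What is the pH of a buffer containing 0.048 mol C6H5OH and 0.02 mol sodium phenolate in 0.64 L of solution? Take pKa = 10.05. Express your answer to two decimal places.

Henderson–Hasselbalch: pH = pKa + log([C6H5O-]/[C6H5OH]) = 10.05 + log(0.02/0.048)
pH = 10.05 + (-0.380) = 9.67

pH = 9.67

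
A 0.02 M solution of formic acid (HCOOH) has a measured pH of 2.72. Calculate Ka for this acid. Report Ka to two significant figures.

[H+] = 10^(-2.72) = 1.91 × 10^-3 M
At equilibrium [HA] = 0.02 − 1.91 × 10^-3 = 1.81 × 10^-2 M
Ka = [H+][A-]/[HA] = (1.91 × 10^-3)² / 1.81 × 10^-2 = 2.0 × 10^-4

Ka = 2.0 × 10^-4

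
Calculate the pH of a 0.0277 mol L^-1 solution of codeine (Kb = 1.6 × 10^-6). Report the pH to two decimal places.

C18H21NO3 + H2O ⇌ C18H22NO3+ + OH-
Kb = [OH-]²/(0.0277 − [OH-]) = 1.6 × 10^-6
Neglecting [OH-] in the denominator: [OH-] = √(1.6 × 10^-6 × 0.0277) = 2.11 × 10^-4 M
([OH-]/C₀ = 0.76% < 5%, so the approximation holds.)
pOH = −log(2.11 × 10^-4) = 3.68; pH = 14.00 − 3.68 = 10.32

pH = 10.32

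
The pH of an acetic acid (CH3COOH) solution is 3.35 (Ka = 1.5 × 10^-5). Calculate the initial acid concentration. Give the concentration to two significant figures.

C₀ = 1.4 × 10^-2 M

[H+] = 10^(-3.35) = 4.47 × 10^-4 M = x
Ka = x²/(C₀ − x) ⇒ C₀ = x + x²/Ka
C₀ = 4.47 × 10^-4 + (4.47 × 10^-4)²/(1.5 × 10^-5) = 1.38 × 10^-2 M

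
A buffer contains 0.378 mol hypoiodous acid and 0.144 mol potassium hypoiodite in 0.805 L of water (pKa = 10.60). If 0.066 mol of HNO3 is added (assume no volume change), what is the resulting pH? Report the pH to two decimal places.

pH = 9.84

Added H+ converts OI- to HOI: HOI → 0.444 mol, OI- → 0.078 mol.
pH = pKa + log(n_OI-/n_HOI) = 10.60 + log(0.078/0.444) = 10.60 + (-0.755)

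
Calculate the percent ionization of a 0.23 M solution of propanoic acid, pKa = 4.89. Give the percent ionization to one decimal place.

0.7%

CH3CH2COOH ⇌ CH3CH2COO- + H+; let x = [H+] at equilibrium.
Ka = 10^(−4.89) = 1.29 × 10^-5
x ≈ √(Ka·C₀) = √(1.29 × 10^-5 × 0.23) = 1.72 × 10^-3 M
Fraction ionized = 1.72 × 10^-3 / 0.23 = 0.0075 → 0.7%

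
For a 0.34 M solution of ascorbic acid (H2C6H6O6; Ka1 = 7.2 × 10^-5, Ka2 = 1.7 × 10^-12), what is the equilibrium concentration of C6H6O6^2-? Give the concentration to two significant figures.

First ionization gives [H+] ≈ [HC6H6O6-] = 4.95 × 10^-3 M.
Second step: Ka2 = [H+][C6H6O6^2-]/[HC6H6O6-] ≈ [C6H6O6^2-] (since [H+] ≈ [HC6H6O6-]).
So [C6H6O6^2-] ≈ Ka2.

1.7 × 10^-12 M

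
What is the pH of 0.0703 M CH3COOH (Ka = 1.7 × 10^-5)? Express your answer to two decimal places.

CH3COOH ⇌ CH3COO- + H+
From the ICE table, Ka = x²/(0.0703 − x) = 1.7 × 10^-5.
Since Ka ≪ C₀, x ≈ √(Ka·C₀) = 1.09 × 10^-3 M.
(x/C₀ = 1.6% < 5%, so the approximation holds.)
pH = −log[H+] = −log(1.09 × 10^-3) = 2.96

pH = 2.96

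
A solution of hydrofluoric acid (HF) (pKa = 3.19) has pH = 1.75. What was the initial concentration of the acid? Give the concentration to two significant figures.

C₀ = 5.1 × 10^-1 M

[H+] = 10^(-1.75) = 1.78 × 10^-2 M = x
Ka = 10^(−3.19) = 6.46 × 10^-4
Ka = x²/(C₀ − x) ⇒ C₀ = x + x²/Ka
C₀ = 1.78 × 10^-2 + (1.78 × 10^-2)²/(6.46 × 10^-4) = 5.08 × 10^-1 M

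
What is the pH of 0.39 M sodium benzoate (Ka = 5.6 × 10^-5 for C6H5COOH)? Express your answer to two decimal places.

C6H5COO- is the conjugate base of the weak acid C6H5COOH.
Kb = Kw/Ka = 1.0×10^-14 / 5.6 × 10^-5 = 1.79 × 10^-10
Kb = [OH-]²/(0.39 − [OH-]) = 1.79 × 10^-10
Since Kb ≪ C₀, [OH-] ≈ √(Kb·C₀) = 8.36 × 10^-6 M.
([OH-]/C₀ = 0.0021% < 5%, so the approximation holds.)
pOH = 5.08, so pH = 14.00 − pOH = 8.92

pH = 8.92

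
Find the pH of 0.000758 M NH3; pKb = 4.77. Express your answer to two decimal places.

pH = 10.02

NH3 + H2O ⇌ NH4+ + OH-
Kb = 10^(−4.77) = 1.70 × 10^-5
Kb = [OH-]²/(0.000758 − [OH-]) = 1.70 × 10^-5
[OH-] is not negligible relative to C₀; solve [OH-]² + 1.7e-05·[OH-] − 1.29e-08 = 0.
[OH-] = [−1.7e-05 + √(1.7e-05² + 5.15e-08)]/2 = 1.05 × 10^-4 M
pOH = −log(1.05 × 10^-4) = 3.98; pH = 14.00 − 3.98 = 10.02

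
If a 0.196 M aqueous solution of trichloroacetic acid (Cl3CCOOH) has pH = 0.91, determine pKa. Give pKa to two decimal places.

[H+] = 10^(-0.91) = 1.23 × 10^-1 M
At equilibrium [HA] = 0.196 − 1.23 × 10^-1 = 7.30 × 10^-2 M
Ka = [H+][A-]/[HA] = (1.23 × 10^-1)² / 7.30 × 10^-2 = 2.07 × 10^-1
pKa = -log(2.07 × 10^-1) = 0.68

pKa = 0.68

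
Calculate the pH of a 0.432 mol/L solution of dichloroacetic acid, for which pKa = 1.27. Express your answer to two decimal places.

pH = 0.89

Cl2CHCOOH ⇌ Cl2CHCOO- + H+
Ka = 10^(−1.27) = 5.37 × 10^-2
Ka = [H+]²/(0.432 − [H+]) = 5.37 × 10^-2
[H+] is not negligible relative to C₀; solve [H+]² + 0.0537·[H+] − 0.0232 = 0.
[H+] = (−Ka + √(Ka² + 4·Ka·C₀))/2 = 1.28 × 10^-1 M
pH = −log[H+] = −log(1.28 × 10^-1) = 0.89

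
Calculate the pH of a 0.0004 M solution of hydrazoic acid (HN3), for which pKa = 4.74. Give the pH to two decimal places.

pH = 4.12

HN3 ⇌ N3- + H+
Ka = 10^(−4.74) = 1.82 × 10^-5
From the ICE table, Ka = [H+]²/(0.0004 − [H+]) = 1.82 × 10^-5.
Here C₀/Ka ≈ 22, so the small-[H+] approximation fails. Use the quadratic:
[H+] = (−Ka + √(Ka² + 4·Ka·C₀))/2 = 7.67 × 10^-5 M
pH = −log[H+] = −log(7.67 × 10^-5) = 4.12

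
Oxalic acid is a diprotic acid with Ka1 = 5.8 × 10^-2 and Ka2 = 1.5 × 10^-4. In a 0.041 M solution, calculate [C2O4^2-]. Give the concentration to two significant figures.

First ionization gives [H+] ≈ [HC2O4-] = 2.77 × 10^-2 M.
Second step: Ka2 = [H+][C2O4^2-]/[HC2O4-] ≈ [C2O4^2-] (since [H+] ≈ [HC2O4-]).
So [C2O4^2-] ≈ Ka2.

1.5 × 10^-4 M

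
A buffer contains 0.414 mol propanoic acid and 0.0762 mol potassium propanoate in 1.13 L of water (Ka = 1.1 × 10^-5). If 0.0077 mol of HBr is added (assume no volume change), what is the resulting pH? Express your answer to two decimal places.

pH = 4.17

After neutralization: n(CH3CH2COOH) = 0.422 mol, n(CH3CH2COO-) = 0.0685 mol.
pKa = −log(1.1 × 10^-5) = 4.959
pH = pKa + log(n_CH3CH2COO-/n_CH3CH2COOH) = 4.959 + log(0.0685/0.422) = 4.959 + (-0.790)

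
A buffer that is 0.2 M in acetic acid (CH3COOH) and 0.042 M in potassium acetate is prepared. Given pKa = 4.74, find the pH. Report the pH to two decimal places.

Henderson–Hasselbalch: pH = pKa + log([CH3COO-]/[CH3COOH]) = 4.74 + log(0.042/0.2)
pH = 4.74 + (-0.678) = 4.06

pH = 4.06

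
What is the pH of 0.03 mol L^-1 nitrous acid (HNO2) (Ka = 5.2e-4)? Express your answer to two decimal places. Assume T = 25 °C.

HNO2 ⇌ NO2- + H+
Ka = x²/(0.03 − x) = 5.2 × 10^-4
Here C₀/Ka ≈ 57.7, so the small-x approximation fails. Use the quadratic:
x = (−Ka + √(Ka² + 4·Ka·C₀))/2 = 3.70 × 10^-3 M
pH = −log(3.70 × 10^-3) = 2.43

pH = 2.43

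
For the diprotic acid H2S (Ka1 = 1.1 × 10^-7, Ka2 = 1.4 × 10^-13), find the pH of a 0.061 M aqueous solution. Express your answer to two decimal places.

pH = 4.09

Since Ka1 ≫ Ka2, the first ionization dominates [H+].
Ka1 = x²/(0.061 − x) = 1.1 × 10^-7
x ≈ √(1.1 × 10^-7 × 0.061) = 8.19 × 10^-5 M
pH = −log(8.19 × 10^-5) = 4.09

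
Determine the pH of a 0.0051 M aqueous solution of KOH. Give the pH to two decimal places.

pH = 11.71

KOH is a strong base; [OH-] = 0.0051 M.
pOH = -log(0.0051) = 2.29
pH = 14.00 - 2.29 = 11.71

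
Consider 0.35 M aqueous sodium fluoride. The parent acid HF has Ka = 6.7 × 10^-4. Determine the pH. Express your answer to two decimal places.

F- is the conjugate base of the weak acid HF.
Kb = Kw/Ka = 1.0×10^-14 / 6.7 × 10^-4 = 1.49 × 10^-11
Kb = [OH-]²/(0.35 − [OH-]) = 1.49 × 10^-11
Assume [OH-] ≪ 0.35: [OH-] ≈ √(1.49 × 10^-11 × 0.35) = 2.28 × 10^-6 M
([OH-]/C₀ = 0.00065% < 5%, so the approximation holds.)
pOH = −log(2.28 × 10^-6) = 5.64; pH = 14.00 − 5.64 = 8.36

pH = 8.36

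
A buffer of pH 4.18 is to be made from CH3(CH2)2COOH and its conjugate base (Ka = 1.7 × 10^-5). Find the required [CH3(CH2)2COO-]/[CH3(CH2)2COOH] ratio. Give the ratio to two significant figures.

ratio = 0.26

pKa = -log(1.7 × 10^-5) = 4.770
pH = pKa + log(r) ⇒ log(r) = 4.18 − 4.770 = -0.590
r = [CH3(CH2)2COO-]/[CH3(CH2)2COOH] = 10^(-0.590) = 0.257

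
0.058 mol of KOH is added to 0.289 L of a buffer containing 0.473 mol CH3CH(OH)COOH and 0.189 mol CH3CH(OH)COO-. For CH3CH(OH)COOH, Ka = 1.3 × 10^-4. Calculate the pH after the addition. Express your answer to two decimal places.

pH = 3.66

After neutralization: n(CH3CH(OH)COOH) = 0.415 mol, n(CH3CH(OH)COO-) = 0.247 mol.
pKa = −log(1.3 × 10^-4) = 3.886
Henderson–Hasselbalch with mole ratio 0.247/0.415: pH = 3.886 + (-0.225)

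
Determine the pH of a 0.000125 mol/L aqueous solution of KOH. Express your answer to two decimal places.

KOH is a strong base; [OH-] = 0.000125 M.
pOH = -log(0.000125) = 3.90
pH = 14.00 - 3.90 = 10.10

pH = 10.10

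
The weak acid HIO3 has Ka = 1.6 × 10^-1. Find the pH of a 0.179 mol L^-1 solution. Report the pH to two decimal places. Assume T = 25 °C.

HIO3 ⇌ IO3- + H+
Ka = [H+]²/(0.179 − [H+]) = 1.6 × 10^-1
The 5% rule fails; solving [H+]² + Ka·[H+] − Ka·C₀ = 0 exactly:
[H+] = (−Ka + √(Ka² + 4·Ka·C₀))/2 = 1.07 × 10^-1 M
pH = −log[H+] = −log(1.07 × 10^-1) = 0.97

pH = 0.97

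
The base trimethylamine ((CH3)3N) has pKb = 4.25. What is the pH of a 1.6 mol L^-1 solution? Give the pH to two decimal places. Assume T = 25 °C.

pH = 11.98

(CH3)3N + H2O ⇌ (CH3)3NH+ + OH-
Kb = 10^(−4.25) = 5.62 × 10^-5
From the ICE table, Kb = x²/(1.6 − x) = 5.62 × 10^-5.
Assume x ≪ 1.6: x ≈ √(5.62 × 10^-5 × 1.6) = 9.48 × 10^-3 M
(x/C₀ = 0.59% < 5%, so the approximation holds.)
pOH = −log(9.48 × 10^-3) = 2.02; pH = 14.00 − 2.02 = 11.98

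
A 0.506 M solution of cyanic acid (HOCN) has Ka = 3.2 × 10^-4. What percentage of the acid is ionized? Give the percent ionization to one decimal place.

2.5%

HOCN ⇌ OCN- + H+; let x = [H+] at equilibrium.
x ≈ √(Ka·C₀) = √(3.2 × 10^-4 × 0.506) = 1.27 × 10^-2 M
% ionization = x/C₀ × 100% = 1.27 × 10^-2/0.506 × 100% = 2.5%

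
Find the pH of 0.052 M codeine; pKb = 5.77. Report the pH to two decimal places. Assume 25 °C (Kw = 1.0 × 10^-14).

pH = 10.47

C18H21NO3 + H2O ⇌ C18H22NO3+ + OH-
Kb = 10^(−5.77) = 1.70 × 10^-6
Let x = [OH-] at equilibrium. Kb = x²/(0.052 − x).
Neglecting x in the denominator: x = √(1.70 × 10^-6 × 0.052) = 2.97 × 10^-4 M
(x/C₀ = 0.57% < 5%, so the approximation holds.)
pOH = 3.53, so pH = 14.00 − pOH = 10.47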